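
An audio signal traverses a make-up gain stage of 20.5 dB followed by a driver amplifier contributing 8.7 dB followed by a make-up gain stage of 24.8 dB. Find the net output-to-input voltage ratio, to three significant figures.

501

Net gain = 20.5 + 8.7 + 24.8 = 54.0 dB.
Voltage ratio = 10^(54.0/20) = 501.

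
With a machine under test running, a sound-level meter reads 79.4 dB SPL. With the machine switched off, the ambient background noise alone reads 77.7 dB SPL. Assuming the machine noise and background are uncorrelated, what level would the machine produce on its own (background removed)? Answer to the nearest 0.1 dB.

74.5 dB SPL

Background correction is a power subtraction:
L_src = 10·log₁₀(10^(79.4/10) − 10^(77.7/10)) = 10·log₁₀(28210000) = 74.5 dB SPL.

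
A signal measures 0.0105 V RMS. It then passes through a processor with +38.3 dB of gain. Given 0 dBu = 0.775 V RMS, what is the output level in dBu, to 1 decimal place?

+0.9 dBu

Input level: 20·log₁₀(0.0105/0.775) = -37.36 dBu.
Output: -37.36 + 38.3 = +0.9 dBu.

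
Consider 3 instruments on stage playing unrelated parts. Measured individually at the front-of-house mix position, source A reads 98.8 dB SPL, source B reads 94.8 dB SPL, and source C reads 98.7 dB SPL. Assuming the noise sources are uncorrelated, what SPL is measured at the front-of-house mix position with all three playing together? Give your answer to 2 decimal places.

Add the sources as powers (linear), then convert back to dB:
L_total = 10·log₁₀(10^(98.8/10) + 10^(94.8/10) + 10^(98.7/10)) = 10·log₁₀(18019000000) = 102.56 dB SPL.

102.56 dB SPL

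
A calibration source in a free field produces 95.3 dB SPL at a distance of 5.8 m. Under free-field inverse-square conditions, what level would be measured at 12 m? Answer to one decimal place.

Inverse-square spreading gives ΔL = −20·log₁₀(d₂/d₁).
ΔL = −20·log₁₀(12/5.8) = -6.32 dB, so L₂ = 95.3 + (-6.32) = 89.0 dB SPL.

89.0 dB SPL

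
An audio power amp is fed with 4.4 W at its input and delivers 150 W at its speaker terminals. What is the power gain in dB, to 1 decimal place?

For a power ratio, dB = 10·log₁₀(P₂/P₁).
10·log₁₀(150/4.4) = 10·log₁₀(34.09) = 15.3 dB.

15.3 dB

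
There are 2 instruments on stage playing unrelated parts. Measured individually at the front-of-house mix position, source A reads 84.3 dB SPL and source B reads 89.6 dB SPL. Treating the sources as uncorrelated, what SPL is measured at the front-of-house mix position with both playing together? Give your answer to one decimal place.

90.7 dB SPL

Add the sources as powers (linear), then convert back to dB:
L_total = 10·log₁₀(10^(84.3/10) + 10^(89.6/10)) = 10·log₁₀(1181000000) = 90.7 dB SPL.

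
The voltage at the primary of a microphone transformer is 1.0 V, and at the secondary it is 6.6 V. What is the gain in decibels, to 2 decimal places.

Voltage is an amplitude quantity, so gain = 20·log₁₀(V_out/V_in).
20·log₁₀(6.6/1.0) = 20·log₁₀(6.600) = 16.39 dB.

16.39 dB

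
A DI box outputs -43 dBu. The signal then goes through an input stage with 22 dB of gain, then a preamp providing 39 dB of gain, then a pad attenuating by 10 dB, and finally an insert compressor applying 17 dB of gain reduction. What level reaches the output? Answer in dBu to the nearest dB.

Cascaded gains and losses add directly in dB.
-43 + 22 + 39 − 10 − 17 = -9 dBu.

-9 dBu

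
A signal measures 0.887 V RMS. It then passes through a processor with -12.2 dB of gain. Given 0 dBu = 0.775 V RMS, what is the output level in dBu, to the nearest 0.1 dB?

-11.0 dBu

Input level: 20·log₁₀(0.887/0.775) = 1.17 dBu.
Output: 1.17 − 12.2 = -11.0 dBu.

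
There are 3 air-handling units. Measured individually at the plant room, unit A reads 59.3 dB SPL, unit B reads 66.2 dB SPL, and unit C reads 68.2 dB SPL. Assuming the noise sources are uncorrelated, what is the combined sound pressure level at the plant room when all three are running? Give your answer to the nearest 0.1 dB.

70.7 dB SPL

Uncorrelated sources add in intensity (power), not in dB.
L_total = 10·log₁₀(10^(59.3/10) + 10^(66.2/10) + 10^(68.2/10)) = 10·log₁₀(11630000) = 70.7 dB SPL.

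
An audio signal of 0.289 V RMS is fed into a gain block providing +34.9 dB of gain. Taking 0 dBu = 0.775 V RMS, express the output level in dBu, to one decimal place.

Input level: 20·log₁₀(0.289/0.775) = -8.57 dBu.
Output: -8.57 + 34.9 = +26.3 dBu.

+26.3 dBu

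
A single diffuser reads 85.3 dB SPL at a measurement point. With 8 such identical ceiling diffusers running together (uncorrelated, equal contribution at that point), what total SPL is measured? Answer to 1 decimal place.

94.3 dB SPL

8 equal incoherent sources raise the level by 10·log₁₀(8) = 9.03 dB.
L_total = 85.3 + 9.03 = 94.3 dB SPL.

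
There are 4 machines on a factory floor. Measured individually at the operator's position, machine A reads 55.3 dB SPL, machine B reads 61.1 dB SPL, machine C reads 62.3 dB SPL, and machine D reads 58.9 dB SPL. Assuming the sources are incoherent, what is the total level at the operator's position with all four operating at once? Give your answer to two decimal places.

Add the sources as powers (linear), then convert back to dB:
L_total = 10·log₁₀(10^(55.3/10) + 10^(61.1/10) + 10^(62.3/10) + 10^(58.9/10)) = 10·log₁₀(4102000) = 66.13 dB SPL.

66.13 dB SPL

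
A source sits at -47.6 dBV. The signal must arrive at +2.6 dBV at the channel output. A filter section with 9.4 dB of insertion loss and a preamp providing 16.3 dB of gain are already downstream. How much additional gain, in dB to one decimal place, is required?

43.3 dB

The required make-up gain is the shortfall in the dB sum.
G = +2.6 − (-47.6) + 9.4 − 16.3 = 43.3 dB.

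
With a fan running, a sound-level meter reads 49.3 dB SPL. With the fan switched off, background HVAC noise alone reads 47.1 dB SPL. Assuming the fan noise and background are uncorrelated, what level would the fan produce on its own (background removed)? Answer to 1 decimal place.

45.3 dB SPL

Subtract intensities: L_src = 10·log₁₀(10^(L_total/10) − 10^(L_bg/10)).
L_src = 10·log₁₀(10^(49.3/10) − 10^(47.1/10)) = 10·log₁₀(33830) = 45.3 dB SPL.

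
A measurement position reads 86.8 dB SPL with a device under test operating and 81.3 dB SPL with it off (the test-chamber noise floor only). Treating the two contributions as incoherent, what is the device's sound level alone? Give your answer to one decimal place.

85.4 dB SPL

Subtract intensities: L_src = 10·log₁₀(10^(L_total/10) − 10^(L_bg/10)).
L_src = 10·log₁₀(10^(86.8/10) − 10^(81.3/10)) = 10·log₁₀(343700000) = 85.4 dB SPL.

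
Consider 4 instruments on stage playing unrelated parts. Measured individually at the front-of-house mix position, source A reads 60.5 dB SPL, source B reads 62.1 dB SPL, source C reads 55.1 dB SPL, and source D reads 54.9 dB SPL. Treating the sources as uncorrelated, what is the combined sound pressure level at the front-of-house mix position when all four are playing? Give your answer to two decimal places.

65.28 dB SPL

Incoherent sources sum as intensities:
L_total = 10·log₁₀(10^(60.5/10) + 10^(62.1/10) + 10^(55.1/10) + 10^(54.9/10)) = 10·log₁₀(3376000) = 65.28 dB SPL.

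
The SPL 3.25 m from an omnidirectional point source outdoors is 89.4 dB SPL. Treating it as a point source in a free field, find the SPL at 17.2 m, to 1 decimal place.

For a point source in a free field, ΔL = −20·log₁₀(d₂/d₁).
ΔL = −20·log₁₀(17.2/3.25) = -14.47 dB, so L₂ = 89.4 + (-14.47) = 74.9 dB SPL.

74.9 dB SPL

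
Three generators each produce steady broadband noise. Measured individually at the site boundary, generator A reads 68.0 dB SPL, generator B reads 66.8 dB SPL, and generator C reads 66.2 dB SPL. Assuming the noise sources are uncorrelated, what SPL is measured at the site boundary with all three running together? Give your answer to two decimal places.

71.84 dB SPL

Incoherent sources sum as intensities:
L_total = 10·log₁₀(10^(68.0/10) + 10^(66.8/10) + 10^(66.2/10)) = 10·log₁₀(15260000) = 71.84 dB SPL.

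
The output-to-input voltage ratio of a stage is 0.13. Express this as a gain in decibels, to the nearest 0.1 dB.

Voltage ratio → dB uses the 20·log₁₀ form:
20·log₁₀(0.13) = -17.7 dB.

-17.7 dB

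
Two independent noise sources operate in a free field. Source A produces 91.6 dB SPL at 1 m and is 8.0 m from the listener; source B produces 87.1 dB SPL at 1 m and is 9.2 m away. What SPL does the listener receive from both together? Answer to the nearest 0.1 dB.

74.6 dB SPL

At the listener: L_A = 91.6 − 20·log₁₀(8.0) = 73.54 dB; L_B = 87.1 − 20·log₁₀(9.2) = 67.82 dB.
Combined: 10·log₁₀(10^(73.54/10)+10^(67.82/10)) = 74.6 dB SPL.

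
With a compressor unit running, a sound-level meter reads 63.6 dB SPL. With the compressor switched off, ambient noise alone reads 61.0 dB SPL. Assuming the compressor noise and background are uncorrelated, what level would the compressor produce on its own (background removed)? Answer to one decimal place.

60.1 dB SPL

Background correction is a power subtraction:
L_src = 10·log₁₀(10^(63.6/10) − 10^(61.0/10)) = 10·log₁₀(1032000) = 60.1 dB SPL.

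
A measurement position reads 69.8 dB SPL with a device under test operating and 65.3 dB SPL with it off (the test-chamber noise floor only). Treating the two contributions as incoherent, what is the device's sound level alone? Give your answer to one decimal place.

Remove the background by subtracting linear intensities:
L_src = 10·log₁₀(10^(69.8/10) − 10^(65.3/10)) = 10·log₁₀(6161000) = 67.9 dB SPL.

67.9 dB SPL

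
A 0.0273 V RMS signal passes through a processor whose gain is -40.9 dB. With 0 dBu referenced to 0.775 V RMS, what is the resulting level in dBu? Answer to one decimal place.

-70.0 dBu

Input level: 20·log₁₀(0.0273/0.775) = -29.06 dBu.
Output: -29.06 − 40.9 = -70.0 dBu.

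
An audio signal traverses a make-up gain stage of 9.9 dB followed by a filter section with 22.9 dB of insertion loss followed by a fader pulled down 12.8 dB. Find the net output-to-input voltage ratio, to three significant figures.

0.0513

Net gain = 9.9 + (−22.9) + (−12.8) = -25.8 dB.
Voltage ratio = 10^(-25.8/20) = 0.0513.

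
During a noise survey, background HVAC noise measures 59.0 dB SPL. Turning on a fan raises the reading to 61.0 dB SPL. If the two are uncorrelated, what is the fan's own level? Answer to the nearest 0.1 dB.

Background correction is a power subtraction:
L_src = 10·log₁₀(10^(61.0/10) − 10^(59.0/10)) = 10·log₁₀(464600) = 56.7 dB SPL.

56.7 dB SPL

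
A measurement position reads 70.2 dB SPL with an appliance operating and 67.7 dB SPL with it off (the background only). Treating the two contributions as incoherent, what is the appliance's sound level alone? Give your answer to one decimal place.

66.6 dB SPL

Remove the background by subtracting linear intensities:
L_src = 10·log₁₀(10^(70.2/10) − 10^(67.7/10)) = 10·log₁₀(4583000) = 66.6 dB SPL.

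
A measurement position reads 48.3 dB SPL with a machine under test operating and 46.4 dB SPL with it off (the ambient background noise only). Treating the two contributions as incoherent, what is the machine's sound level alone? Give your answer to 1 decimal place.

43.8 dB SPL

Background correction is a power subtraction:
L_src = 10·log₁₀(10^(48.3/10) − 10^(46.4/10)) = 10·log₁₀(23960) = 43.8 dB SPL.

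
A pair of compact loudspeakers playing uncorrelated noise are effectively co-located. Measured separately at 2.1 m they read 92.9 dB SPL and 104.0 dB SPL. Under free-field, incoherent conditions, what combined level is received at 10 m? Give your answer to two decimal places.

Combined at 2.1 m: 10·log₁₀(10^(92.9/10)+10^(104.0/10)) = 104.325 dB SPL.
Then apply −20·log₁₀(10/2.1) = -13.556 dB → 90.77 dB SPL.

90.77 dB SPL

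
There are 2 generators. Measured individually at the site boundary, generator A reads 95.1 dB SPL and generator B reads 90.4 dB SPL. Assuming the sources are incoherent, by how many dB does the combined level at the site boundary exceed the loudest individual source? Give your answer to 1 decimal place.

1.3 dB

Incoherent sources sum as intensities:
L_total = 10·log₁₀(10^(95.1/10) + 10^(90.4/10)) = 96.37 dB SPL.
Excess over the loudest (95.1 dB): 96.37 − 95.1 = 1.3 dB.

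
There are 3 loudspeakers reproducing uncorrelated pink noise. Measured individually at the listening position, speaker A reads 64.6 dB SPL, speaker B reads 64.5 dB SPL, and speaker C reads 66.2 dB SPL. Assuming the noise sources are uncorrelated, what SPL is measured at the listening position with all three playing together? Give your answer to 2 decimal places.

Uncorrelated sources add in intensity (power), not in dB.
L_total = 10·log₁₀(10^(64.6/10) + 10^(64.5/10) + 10^(66.2/10)) = 10·log₁₀(9871000) = 69.94 dB SPL.

69.94 dB SPL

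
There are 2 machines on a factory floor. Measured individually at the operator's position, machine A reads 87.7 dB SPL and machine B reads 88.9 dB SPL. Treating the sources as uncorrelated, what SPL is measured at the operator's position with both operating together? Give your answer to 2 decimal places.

91.35 dB SPL

Uncorrelated sources add in intensity (power), not in dB.
L_total = 10·log₁₀(10^(87.7/10) + 10^(88.9/10)) = 10·log₁₀(1365000000) = 91.35 dB SPL.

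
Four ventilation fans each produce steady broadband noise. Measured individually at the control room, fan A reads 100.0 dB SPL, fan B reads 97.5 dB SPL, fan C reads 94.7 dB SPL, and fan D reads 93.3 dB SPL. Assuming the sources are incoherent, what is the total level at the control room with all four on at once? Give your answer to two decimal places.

Add the sources as powers (linear), then convert back to dB:
L_total = 10·log₁₀(10^(100.0/10) + 10^(97.5/10) + 10^(94.7/10) + 10^(93.3/10)) = 10·log₁₀(20713000000) = 103.16 dB SPL.

103.16 dB SPL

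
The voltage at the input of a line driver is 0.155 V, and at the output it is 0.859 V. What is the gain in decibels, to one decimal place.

For a voltage ratio, dB = 20·log₁₀(V₂/V₁).
20·log₁₀(0.859/0.155) = 20·log₁₀(5.542) = 14.9 dB.

14.9 dB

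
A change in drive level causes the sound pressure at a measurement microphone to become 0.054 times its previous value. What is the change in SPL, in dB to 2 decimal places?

-25.35 dB

Sound pressure is an amplitude quantity: ΔL = 20·log₁₀(p₂/p₁).
20·log₁₀(0.054) = -25.35 dB.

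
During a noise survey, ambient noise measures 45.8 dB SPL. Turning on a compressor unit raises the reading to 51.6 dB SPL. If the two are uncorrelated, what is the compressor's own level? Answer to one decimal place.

50.3 dB SPL

Subtract intensities: L_src = 10·log₁₀(10^(L_total/10) − 10^(L_bg/10)).
L_src = 10·log₁₀(10^(51.6/10) − 10^(45.8/10)) = 10·log₁₀(106500) = 50.3 dB SPL.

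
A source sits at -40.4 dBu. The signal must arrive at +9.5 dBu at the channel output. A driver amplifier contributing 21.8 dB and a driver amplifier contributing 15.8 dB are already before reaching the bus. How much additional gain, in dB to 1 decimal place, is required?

12.3 dB

The required make-up gain is the shortfall in the dB sum.
G = +9.5 − (-40.4) − 21.8 − 15.8 = 12.3 dB.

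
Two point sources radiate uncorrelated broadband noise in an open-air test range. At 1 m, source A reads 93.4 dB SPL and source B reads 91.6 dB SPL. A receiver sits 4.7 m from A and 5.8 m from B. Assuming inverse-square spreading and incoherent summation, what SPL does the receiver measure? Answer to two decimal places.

81.52 dB SPL

At the listener: L_A = 93.4 − 20·log₁₀(4.7) = 79.958 dB; L_B = 91.6 − 20·log₁₀(5.8) = 76.331 dB.
Combined: 10·log₁₀(10^(79.958/10)+10^(76.331/10)) = 81.52 dB SPL.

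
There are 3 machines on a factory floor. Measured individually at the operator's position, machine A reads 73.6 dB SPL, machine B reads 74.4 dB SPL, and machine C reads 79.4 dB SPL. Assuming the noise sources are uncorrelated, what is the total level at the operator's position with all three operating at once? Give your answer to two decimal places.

Incoherent sources sum as intensities:
L_total = 10·log₁₀(10^(73.6/10) + 10^(74.4/10) + 10^(79.4/10)) = 10·log₁₀(137500000) = 81.38 dB SPL.

81.38 dB SPL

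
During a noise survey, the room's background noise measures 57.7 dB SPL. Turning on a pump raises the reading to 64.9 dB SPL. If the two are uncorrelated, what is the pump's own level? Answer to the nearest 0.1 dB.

64.0 dB SPL

Remove the background by subtracting linear intensities:
L_src = 10·log₁₀(10^(64.9/10) − 10^(57.7/10)) = 10·log₁₀(2501000) = 64.0 dB SPL.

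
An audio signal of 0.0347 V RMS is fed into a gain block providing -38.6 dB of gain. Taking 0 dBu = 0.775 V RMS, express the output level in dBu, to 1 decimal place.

Input level: 20·log₁₀(0.0347/0.775) = -26.98 dBu.
Output: -26.98 − 38.6 = -65.6 dBu.

-65.6 dBu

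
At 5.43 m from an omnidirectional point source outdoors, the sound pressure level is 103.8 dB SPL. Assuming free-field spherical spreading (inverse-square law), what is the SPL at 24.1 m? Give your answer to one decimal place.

90.9 dB SPL

Inverse-square spreading gives ΔL = −20·log₁₀(d₂/d₁).
ΔL = −20·log₁₀(24.1/5.43) = -12.94 dB, so L₂ = 103.8 + (-12.94) = 90.9 dB SPL.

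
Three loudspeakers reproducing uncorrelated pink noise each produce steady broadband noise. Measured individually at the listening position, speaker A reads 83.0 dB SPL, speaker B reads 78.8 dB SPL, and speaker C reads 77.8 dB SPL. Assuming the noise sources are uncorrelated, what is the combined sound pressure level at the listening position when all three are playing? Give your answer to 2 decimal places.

Incoherent sources sum as intensities:
L_total = 10·log₁₀(10^(83.0/10) + 10^(78.8/10) + 10^(77.8/10)) = 10·log₁₀(335600000) = 85.26 dB SPL.

85.26 dB SPL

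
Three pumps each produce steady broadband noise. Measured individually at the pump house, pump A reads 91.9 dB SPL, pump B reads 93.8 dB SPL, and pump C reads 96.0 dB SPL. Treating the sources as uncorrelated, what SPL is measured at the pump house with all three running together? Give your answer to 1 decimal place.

99.0 dB SPL

Add the sources as powers (linear), then convert back to dB:
L_total = 10·log₁₀(10^(91.9/10) + 10^(93.8/10) + 10^(96.0/10)) = 10·log₁₀(7929000000) = 99.0 dB SPL.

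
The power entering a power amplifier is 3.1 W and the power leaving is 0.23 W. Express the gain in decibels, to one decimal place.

-11.3 dB

Power is a power quantity, so gain = 10·log₁₀(P_out/P_in).
10·log₁₀(0.23/3.1) = 10·log₁₀(0.07419) = -11.3 dB.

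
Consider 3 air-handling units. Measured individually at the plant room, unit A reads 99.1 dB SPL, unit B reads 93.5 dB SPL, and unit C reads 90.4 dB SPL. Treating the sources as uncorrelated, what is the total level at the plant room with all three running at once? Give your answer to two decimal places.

Add the sources as powers (linear), then convert back to dB:
L_total = 10·log₁₀(10^(99.1/10) + 10^(93.5/10) + 10^(90.4/10)) = 10·log₁₀(11464000000) = 100.59 dB SPL.

100.59 dB SPL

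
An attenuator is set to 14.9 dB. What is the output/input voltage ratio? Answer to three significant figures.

Voltage ratio = 10^(dB/20).
10^(-14.9/20) = 10^(-0.7450) = 0.180.

0.180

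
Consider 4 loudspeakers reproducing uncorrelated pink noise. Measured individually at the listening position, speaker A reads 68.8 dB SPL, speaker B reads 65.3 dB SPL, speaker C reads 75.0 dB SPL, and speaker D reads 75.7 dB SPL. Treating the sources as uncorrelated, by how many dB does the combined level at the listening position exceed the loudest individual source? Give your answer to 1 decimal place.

3.3 dB

Uncorrelated sources add in intensity (power), not in dB.
L_total = 10·log₁₀(10^(68.8/10) + 10^(65.3/10) + 10^(75.0/10) + 10^(75.7/10)) = 79.02 dB SPL.
Excess over the loudest (75.7 dB): 79.02 − 75.7 = 3.3 dB.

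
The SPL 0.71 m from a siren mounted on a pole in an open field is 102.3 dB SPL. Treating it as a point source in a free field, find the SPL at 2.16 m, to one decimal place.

For a point source in a free field, ΔL = −20·log₁₀(d₂/d₁).
ΔL = −20·log₁₀(2.16/0.71) = -9.66 dB, so L₂ = 102.3 + (-9.66) = 92.6 dB SPL.

92.6 dB SPL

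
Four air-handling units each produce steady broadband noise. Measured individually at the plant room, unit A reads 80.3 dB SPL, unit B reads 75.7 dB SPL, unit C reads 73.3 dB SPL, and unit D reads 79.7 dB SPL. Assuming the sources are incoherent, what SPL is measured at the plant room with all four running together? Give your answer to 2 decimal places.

Uncorrelated sources add in intensity (power), not in dB.
L_total = 10·log₁₀(10^(80.3/10) + 10^(75.7/10) + 10^(73.3/10) + 10^(79.7/10)) = 10·log₁₀(259000000) = 84.13 dB SPL.

84.13 dB SPL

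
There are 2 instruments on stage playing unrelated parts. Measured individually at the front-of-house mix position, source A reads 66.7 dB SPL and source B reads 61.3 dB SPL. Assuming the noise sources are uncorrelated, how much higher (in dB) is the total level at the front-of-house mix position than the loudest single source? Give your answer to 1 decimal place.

Add the sources as powers (linear), then convert back to dB:
L_total = 10·log₁₀(10^(66.7/10) + 10^(61.3/10)) = 67.80 dB SPL.
Excess over the loudest (66.7 dB): 67.80 − 66.7 = 1.1 dB.

1.1 dB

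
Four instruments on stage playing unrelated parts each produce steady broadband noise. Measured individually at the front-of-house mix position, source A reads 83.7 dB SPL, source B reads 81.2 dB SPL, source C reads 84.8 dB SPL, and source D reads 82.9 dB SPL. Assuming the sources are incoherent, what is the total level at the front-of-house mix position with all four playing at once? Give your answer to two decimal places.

89.36 dB SPL

Uncorrelated sources add in intensity (power), not in dB.
L_total = 10·log₁₀(10^(83.7/10) + 10^(81.2/10) + 10^(84.8/10) + 10^(82.9/10)) = 10·log₁₀(863200000) = 89.36 dB SPL.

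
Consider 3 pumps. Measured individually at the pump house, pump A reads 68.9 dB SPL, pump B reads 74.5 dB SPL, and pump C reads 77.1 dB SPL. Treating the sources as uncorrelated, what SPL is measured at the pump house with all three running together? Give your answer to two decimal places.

Incoherent sources sum as intensities:
L_total = 10·log₁₀(10^(68.9/10) + 10^(74.5/10) + 10^(77.1/10)) = 10·log₁₀(87230000) = 79.41 dB SPL.

79.41 dB SPL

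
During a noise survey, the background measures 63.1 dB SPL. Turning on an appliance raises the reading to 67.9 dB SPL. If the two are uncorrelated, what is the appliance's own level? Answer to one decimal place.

66.2 dB SPL

Background correction is a power subtraction:
L_src = 10·log₁₀(10^(67.9/10) − 10^(63.1/10)) = 10·log₁₀(4124000) = 66.2 dB SPL.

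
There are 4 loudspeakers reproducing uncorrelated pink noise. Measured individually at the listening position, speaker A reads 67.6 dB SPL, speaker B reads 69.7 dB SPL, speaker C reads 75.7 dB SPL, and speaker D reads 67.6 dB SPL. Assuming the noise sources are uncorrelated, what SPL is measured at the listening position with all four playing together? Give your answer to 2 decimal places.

77.63 dB SPL

Add the sources as powers (linear), then convert back to dB:
L_total = 10·log₁₀(10^(67.6/10) + 10^(69.7/10) + 10^(75.7/10) + 10^(67.6/10)) = 10·log₁₀(57990000) = 77.63 dB SPL.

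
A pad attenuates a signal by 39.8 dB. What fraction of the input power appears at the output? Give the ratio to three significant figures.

Power ratio = 10^(dB/10).
10^(-39.8/10) = 10^(-3.980) = 0.000105.

0.000105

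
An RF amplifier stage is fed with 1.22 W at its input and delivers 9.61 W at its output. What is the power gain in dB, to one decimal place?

Power is a power quantity, so gain = 10·log₁₀(P_out/P_in).
10·log₁₀(9.61/1.22) = 10·log₁₀(7.877) = 9.0 dB.

9.0 dB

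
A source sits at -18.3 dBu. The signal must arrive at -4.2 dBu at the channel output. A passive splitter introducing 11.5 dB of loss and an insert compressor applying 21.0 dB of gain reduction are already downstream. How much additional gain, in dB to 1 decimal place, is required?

The required make-up gain is the shortfall in the dB sum.
G = -4.2 − (-18.3) + 11.5 + 21.0 = 46.6 dB.

46.6 dB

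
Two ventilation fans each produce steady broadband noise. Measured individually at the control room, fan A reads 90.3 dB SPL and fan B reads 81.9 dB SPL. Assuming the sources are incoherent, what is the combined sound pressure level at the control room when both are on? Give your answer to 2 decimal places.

Uncorrelated sources add in intensity (power), not in dB.
L_total = 10·log₁₀(10^(90.3/10) + 10^(81.9/10)) = 10·log₁₀(1226000000) = 90.89 dB SPL.

90.89 dB SPL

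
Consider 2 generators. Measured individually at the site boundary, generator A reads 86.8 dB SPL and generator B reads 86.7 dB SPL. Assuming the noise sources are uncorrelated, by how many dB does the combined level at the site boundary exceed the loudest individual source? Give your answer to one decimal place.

3.0 dB

Add the sources as powers (linear), then convert back to dB:
L_total = 10·log₁₀(10^(86.8/10) + 10^(86.7/10)) = 89.76 dB SPL.
Excess over the loudest (86.8 dB): 89.76 − 86.8 = 3.0 dB.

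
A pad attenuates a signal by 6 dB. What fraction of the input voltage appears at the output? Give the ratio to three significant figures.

0.501

Voltage ratio = 10^(dB/20).
10^(-6/20) = 10^(-0.3000) = 0.501.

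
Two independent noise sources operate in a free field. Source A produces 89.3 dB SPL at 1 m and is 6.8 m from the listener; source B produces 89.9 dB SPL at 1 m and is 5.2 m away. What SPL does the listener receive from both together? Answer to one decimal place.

77.4 dB SPL

At the listener: L_A = 89.3 − 20·log₁₀(6.8) = 72.65 dB; L_B = 89.9 − 20·log₁₀(5.2) = 75.58 dB.
Combined: 10·log₁₀(10^(72.65/10)+10^(75.58/10)) = 77.4 dB SPL.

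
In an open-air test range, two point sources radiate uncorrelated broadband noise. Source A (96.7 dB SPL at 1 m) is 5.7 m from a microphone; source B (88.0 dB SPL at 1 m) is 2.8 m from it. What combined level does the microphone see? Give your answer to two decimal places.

At the listener: L_A = 96.7 − 20·log₁₀(5.7) = 81.583 dB; L_B = 88.0 − 20·log₁₀(2.8) = 79.057 dB.
Combined: 10·log₁₀(10^(81.583/10)+10^(79.057/10)) = 83.51 dB SPL.

83.51 dB SPL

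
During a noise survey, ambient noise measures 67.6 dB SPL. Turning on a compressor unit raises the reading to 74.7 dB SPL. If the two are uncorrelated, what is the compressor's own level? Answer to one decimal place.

Remove the background by subtracting linear intensities:
L_src = 10·log₁₀(10^(74.7/10) − 10^(67.6/10)) = 10·log₁₀(23760000) = 73.8 dB SPL.

73.8 dB SPL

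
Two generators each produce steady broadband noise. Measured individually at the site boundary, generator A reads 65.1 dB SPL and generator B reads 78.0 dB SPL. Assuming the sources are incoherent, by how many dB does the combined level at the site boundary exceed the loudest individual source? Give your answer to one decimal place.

0.2 dB

Uncorrelated sources add in intensity (power), not in dB.
L_total = 10·log₁₀(10^(65.1/10) + 10^(78.0/10)) = 78.22 dB SPL.
Excess over the loudest (78.0 dB): 78.22 − 78.0 = 0.2 dB.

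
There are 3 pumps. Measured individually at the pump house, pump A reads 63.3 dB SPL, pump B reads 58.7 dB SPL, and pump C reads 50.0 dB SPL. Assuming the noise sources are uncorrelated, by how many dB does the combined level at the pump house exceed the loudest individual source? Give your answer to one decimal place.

1.4 dB

Add the sources as powers (linear), then convert back to dB:
L_total = 10·log₁₀(10^(63.3/10) + 10^(58.7/10) + 10^(50.0/10)) = 64.74 dB SPL.
Excess over the loudest (63.3 dB): 64.74 − 63.3 = 1.4 dB.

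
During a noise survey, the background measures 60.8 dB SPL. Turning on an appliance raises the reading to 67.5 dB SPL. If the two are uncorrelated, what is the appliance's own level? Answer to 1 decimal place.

66.5 dB SPL

Remove the background by subtracting linear intensities:
L_src = 10·log₁₀(10^(67.5/10) − 10^(60.8/10)) = 10·log₁₀(4421000) = 66.5 dB SPL.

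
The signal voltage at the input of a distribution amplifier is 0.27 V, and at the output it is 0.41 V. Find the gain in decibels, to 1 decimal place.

3.6 dB

Voltage ratio → dB uses the 20·log₁₀ form:
20·log₁₀(0.41/0.27) = 20·log₁₀(1.519) = 3.6 dB.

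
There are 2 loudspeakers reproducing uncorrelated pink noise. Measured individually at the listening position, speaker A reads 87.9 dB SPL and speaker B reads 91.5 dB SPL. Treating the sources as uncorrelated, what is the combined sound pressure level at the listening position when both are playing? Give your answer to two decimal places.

Uncorrelated sources add in intensity (power), not in dB.
L_total = 10·log₁₀(10^(87.9/10) + 10^(91.5/10)) = 10·log₁₀(2029000000) = 93.07 dB SPL.

93.07 dB SPL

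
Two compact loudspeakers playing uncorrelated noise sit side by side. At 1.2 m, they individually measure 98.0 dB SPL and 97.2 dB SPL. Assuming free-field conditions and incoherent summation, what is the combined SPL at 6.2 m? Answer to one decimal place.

86.4 dB SPL

Combined at 1.2 m: 10·log₁₀(10^(98.0/10)+10^(97.2/10)) = 100.63 dB SPL.
Then apply −20·log₁₀(6.2/1.2) = -14.26 dB → 86.4 dB SPL.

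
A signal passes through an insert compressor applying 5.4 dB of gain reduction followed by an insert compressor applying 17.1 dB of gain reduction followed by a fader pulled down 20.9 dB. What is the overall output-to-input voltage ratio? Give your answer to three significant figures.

0.00676

Net gain = (−5.4) + (−17.1) + (−20.9) = -43.4 dB.
Voltage ratio = 10^(-43.4/20) = 0.00676.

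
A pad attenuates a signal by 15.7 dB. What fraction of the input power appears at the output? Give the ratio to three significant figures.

0.0269

Power ratio = 10^(dB/10).
10^(-15.7/10) = 10^(-1.570) = 0.0269.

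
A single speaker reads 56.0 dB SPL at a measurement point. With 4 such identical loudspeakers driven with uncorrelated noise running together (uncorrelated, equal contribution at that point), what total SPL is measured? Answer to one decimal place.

62.0 dB SPL

4 equal incoherent sources raise the level by 10·log₁₀(4) = 6.02 dB.
L_total = 56.0 + 6.02 = 62.0 dB SPL.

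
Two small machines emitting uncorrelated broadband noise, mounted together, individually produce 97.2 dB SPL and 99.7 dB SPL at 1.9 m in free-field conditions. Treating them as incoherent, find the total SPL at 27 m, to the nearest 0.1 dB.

78.6 dB SPL

Combined at 1.9 m: 10·log₁₀(10^(97.2/10)+10^(99.7/10)) = 101.64 dB SPL.
Then apply −20·log₁₀(27/1.9) = -23.05 dB → 78.6 dB SPL.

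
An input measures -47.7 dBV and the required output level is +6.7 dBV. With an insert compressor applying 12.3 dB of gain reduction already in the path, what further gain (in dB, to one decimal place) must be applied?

66.7 dB

The required make-up gain is the shortfall in the dB sum.
G = +6.7 − (-47.7) + 12.3 = 66.7 dB.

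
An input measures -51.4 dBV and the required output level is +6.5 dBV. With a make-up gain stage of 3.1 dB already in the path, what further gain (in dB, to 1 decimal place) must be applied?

The required make-up gain is the shortfall in the dB sum.
G = +6.5 − (-51.4) − 3.1 = 54.8 dB.

54.8 dB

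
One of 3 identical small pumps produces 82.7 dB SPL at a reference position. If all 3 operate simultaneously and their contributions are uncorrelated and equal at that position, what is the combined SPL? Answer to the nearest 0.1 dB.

87.5 dB SPL

3 equal incoherent sources raise the level by 10·log₁₀(3) = 4.77 dB.
L_total = 82.7 + 4.77 = 87.5 dB SPL.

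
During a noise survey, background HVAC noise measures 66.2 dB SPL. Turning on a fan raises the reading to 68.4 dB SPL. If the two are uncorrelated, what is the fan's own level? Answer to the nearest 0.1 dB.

Subtract intensities: L_src = 10·log₁₀(10^(L_total/10) − 10^(L_bg/10)).
L_src = 10·log₁₀(10^(68.4/10) − 10^(66.2/10)) = 10·log₁₀(2750000) = 64.4 dB SPL.

64.4 dB SPL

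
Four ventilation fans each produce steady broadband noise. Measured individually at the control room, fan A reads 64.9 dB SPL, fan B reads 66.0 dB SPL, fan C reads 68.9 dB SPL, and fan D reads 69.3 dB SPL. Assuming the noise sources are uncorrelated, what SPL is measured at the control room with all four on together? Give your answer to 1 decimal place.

73.7 dB SPL

Uncorrelated sources add in intensity (power), not in dB.
L_total = 10·log₁₀(10^(64.9/10) + 10^(66.0/10) + 10^(68.9/10) + 10^(69.3/10)) = 10·log₁₀(23350000) = 73.7 dB SPL.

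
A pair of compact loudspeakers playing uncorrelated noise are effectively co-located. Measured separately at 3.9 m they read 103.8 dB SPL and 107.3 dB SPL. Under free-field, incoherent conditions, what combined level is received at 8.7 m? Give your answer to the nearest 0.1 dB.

101.9 dB SPL

Combined at 3.9 m: 10·log₁₀(10^(103.8/10)+10^(107.3/10)) = 108.90 dB SPL.
Then apply −20·log₁₀(8.7/3.9) = -6.97 dB → 101.9 dB SPL.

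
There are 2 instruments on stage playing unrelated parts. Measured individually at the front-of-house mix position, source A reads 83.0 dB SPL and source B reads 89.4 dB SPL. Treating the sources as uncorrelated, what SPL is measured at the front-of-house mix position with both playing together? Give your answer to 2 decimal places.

Incoherent sources sum as intensities:
L_total = 10·log₁₀(10^(83.0/10) + 10^(89.4/10)) = 10·log₁₀(1070000000) = 90.30 dB SPL.

90.30 dB SPL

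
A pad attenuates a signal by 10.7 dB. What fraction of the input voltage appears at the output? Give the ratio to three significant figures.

Voltage ratio = 10^(dB/20).
10^(-10.7/20) = 10^(-0.5350) = 0.292.

0.292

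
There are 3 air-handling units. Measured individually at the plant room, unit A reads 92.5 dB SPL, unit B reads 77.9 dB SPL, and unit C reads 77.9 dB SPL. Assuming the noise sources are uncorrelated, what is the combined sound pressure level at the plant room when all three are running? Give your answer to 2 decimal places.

Incoherent sources sum as intensities:
L_total = 10·log₁₀(10^(92.5/10) + 10^(77.9/10) + 10^(77.9/10)) = 10·log₁₀(1902000000) = 92.79 dB SPL.

92.79 dB SPL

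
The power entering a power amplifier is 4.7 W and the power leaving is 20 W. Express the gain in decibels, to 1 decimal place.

Power ratio → dB uses the 10·log₁₀ form:
10·log₁₀(20/4.7) = 10·log₁₀(4.255) = 6.3 dB.

6.3 dB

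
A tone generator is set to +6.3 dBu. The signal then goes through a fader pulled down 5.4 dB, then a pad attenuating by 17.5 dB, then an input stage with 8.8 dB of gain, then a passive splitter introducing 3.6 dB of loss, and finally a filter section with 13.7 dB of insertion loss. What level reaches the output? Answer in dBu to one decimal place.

-25.1 dBu

Cascaded gains and losses add directly in dB.
+6.3 − 5.4 − 17.5 + 8.8 − 3.6 − 13.7 = -25.1 dBu.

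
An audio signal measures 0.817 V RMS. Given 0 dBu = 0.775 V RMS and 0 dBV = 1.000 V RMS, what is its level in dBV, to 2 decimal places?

dBV = 20·log₁₀(V / 1.000 V).
20·log₁₀(0.817/1.000) = -1.76 dBV.

-1.76 dBV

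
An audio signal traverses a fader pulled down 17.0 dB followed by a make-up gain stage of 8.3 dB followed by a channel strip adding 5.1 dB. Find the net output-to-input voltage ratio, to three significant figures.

Net gain = (−17.0) + 8.3 + 5.1 = -3.6 dB.
Voltage ratio = 10^(-3.6/20) = 0.661.

0.661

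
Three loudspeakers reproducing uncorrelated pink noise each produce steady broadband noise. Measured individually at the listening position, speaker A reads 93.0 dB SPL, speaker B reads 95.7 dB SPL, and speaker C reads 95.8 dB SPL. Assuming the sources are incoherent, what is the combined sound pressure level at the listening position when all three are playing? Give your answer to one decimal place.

Uncorrelated sources add in intensity (power), not in dB.
L_total = 10·log₁₀(10^(93.0/10) + 10^(95.7/10) + 10^(95.8/10)) = 10·log₁₀(9513000000) = 99.8 dB SPL.

99.8 dB SPL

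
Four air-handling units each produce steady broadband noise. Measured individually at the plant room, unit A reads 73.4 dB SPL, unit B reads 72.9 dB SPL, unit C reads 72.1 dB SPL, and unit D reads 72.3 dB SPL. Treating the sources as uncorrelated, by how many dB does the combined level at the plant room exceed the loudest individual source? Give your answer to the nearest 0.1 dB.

5.3 dB

Add the sources as powers (linear), then convert back to dB:
L_total = 10·log₁₀(10^(73.4/10) + 10^(72.9/10) + 10^(72.1/10) + 10^(72.3/10)) = 78.73 dB SPL.
Excess over the loudest (73.4 dB): 78.73 − 73.4 = 5.3 dB.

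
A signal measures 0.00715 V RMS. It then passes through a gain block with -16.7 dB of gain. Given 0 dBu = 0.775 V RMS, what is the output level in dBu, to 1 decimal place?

-57.4 dBu

Input level: 20·log₁₀(0.00715/0.775) = -40.70 dBu.
Output: -40.70 − 16.7 = -57.4 dBu.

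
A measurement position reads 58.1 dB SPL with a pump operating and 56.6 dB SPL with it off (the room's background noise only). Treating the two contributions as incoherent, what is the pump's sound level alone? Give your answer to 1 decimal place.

Remove the background by subtracting linear intensities:
L_src = 10·log₁₀(10^(58.1/10) − 10^(56.6/10)) = 10·log₁₀(188600) = 52.8 dB SPL.

52.8 dB SPL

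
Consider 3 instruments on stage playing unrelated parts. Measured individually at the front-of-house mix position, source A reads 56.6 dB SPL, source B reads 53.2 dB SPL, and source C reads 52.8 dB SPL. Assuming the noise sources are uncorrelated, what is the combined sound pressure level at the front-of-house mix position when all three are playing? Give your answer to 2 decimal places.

59.33 dB SPL

Incoherent sources sum as intensities:
L_total = 10·log₁₀(10^(56.6/10) + 10^(53.2/10) + 10^(52.8/10)) = 10·log₁₀(856600) = 59.33 dB SPL.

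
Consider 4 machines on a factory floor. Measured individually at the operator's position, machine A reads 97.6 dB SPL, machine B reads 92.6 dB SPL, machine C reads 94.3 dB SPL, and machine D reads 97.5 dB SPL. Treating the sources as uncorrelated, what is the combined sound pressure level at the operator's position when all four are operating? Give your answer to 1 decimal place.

Incoherent sources sum as intensities:
L_total = 10·log₁₀(10^(97.6/10) + 10^(92.6/10) + 10^(94.3/10) + 10^(97.5/10)) = 10·log₁₀(15889000000) = 102.0 dB SPL.

102.0 dB SPL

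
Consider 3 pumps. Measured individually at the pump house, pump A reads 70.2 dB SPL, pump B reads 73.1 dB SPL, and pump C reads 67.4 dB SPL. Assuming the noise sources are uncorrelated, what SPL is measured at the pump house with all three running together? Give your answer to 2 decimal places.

Uncorrelated sources add in intensity (power), not in dB.
L_total = 10·log₁₀(10^(70.2/10) + 10^(73.1/10) + 10^(67.4/10)) = 10·log₁₀(36380000) = 75.61 dB SPL.

75.61 dB SPL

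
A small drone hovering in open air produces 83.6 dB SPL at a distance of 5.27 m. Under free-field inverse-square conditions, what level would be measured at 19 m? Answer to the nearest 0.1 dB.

72.5 dB SPL

Inverse-square spreading gives ΔL = −20·log₁₀(d₂/d₁).
ΔL = −20·log₁₀(19/5.27) = -11.14 dB, so L₂ = 83.6 + (-11.14) = 72.5 dB SPL.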